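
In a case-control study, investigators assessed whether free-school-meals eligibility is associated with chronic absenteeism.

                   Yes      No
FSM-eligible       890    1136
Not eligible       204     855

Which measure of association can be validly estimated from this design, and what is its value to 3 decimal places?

3.284

Cells: a = 890, b = 1136, c = 204, d = 855.
This is a case-control study: participants were sampled on outcome status, so risks in the source population cannot be estimated directly — relative risk is not valid here. The odds ratio is the appropriate measure.
OR = (a·d)/(b·c) = (890 × 855) / (1136 × 204) = 760950 / 231744 = 3.28358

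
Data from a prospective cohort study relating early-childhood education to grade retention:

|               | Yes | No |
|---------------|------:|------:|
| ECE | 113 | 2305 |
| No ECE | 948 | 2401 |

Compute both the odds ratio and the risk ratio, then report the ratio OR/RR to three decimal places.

0.752

Cells: a = 113, b = 2305, c = 948, d = 2401.
OR = (113·2401)/(2305·948) = 271313/2185140 = 0.12416
Risk in exposed = 113/2418 = 0.04673; risk in unexposed = 948/3349 = 0.28307; RR = 0.16509
OR/RR = 0.12416 / 0.16509 = 0.75208
The outcome is not rare, so the OR lies further from 1 than the RR.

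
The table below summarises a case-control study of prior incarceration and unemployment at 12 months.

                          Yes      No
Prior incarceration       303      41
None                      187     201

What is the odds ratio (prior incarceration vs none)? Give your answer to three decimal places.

Cells: a = 303, b = 41, c = 187, d = 201.
OR = (a·d)/(b·c) = (303 × 201) / (41 × 187) = 60903 / 7667 = 7.94352
The odds of unemployment at 12 months are about 7.94 times as high in the prior incarceration group.

7.944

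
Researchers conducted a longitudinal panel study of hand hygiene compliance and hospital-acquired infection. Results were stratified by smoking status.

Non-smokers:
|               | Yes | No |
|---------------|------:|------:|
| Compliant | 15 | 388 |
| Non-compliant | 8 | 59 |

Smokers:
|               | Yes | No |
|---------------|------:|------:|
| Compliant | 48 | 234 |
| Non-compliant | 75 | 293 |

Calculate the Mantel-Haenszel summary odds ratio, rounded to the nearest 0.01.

0.70

OR_MH = Σ(aᵢdᵢ/nᵢ) / Σ(bᵢcᵢ/nᵢ), where nᵢ is the stratum total.
Stratum 1 (Non-smokers): n = 470; a·d/n = 15·59/470 = 1.8830; b·c/n = 388·8/470 = 6.6043
Stratum 2 (Smokers): n = 650; a·d/n = 48·293/650 = 21.6369; b·c/n = 234·75/650 = 27.0000
OR_MH = (1.8830 + 21.6369) / (6.6043 + 27.0000) = 23.5199 / 33.6043 = 0.69991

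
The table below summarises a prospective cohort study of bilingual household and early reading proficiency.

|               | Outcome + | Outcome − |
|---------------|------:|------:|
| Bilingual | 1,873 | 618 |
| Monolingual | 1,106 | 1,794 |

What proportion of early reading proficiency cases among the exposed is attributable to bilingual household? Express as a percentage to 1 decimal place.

49.3

Cells: a = 1873, b = 618, c = 1106, d = 1794.
Risk in exposed = 1873/2491 = 0.75191; risk in unexposed = 1106/2900 = 0.38138.
RR = 0.75191/0.38138 = 1.97155
AR% = (RR − 1)/RR × 100 = (1.97155 − 1)/1.97155 × 100 = 49.2784%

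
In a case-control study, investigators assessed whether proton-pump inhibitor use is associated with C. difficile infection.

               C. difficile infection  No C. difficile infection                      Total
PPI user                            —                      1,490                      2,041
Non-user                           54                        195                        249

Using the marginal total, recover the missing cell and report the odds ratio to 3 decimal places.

1.335

The missing cell is in the exposed row: 2041 − 1490 = 551.
So a = 551, b = 1490, c = 54, d = 195.
OR = (a·d)/(b·c) = (551 × 195) / (1490 × 54) = 107445 / 80460 = 1.33538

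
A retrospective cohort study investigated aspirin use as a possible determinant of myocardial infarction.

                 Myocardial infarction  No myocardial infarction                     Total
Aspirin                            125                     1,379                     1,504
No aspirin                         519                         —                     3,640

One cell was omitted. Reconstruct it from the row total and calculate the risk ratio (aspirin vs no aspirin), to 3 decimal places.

0.583

The missing cell is in the unexposed row: 3640 − 519 = 3121.
So a = 125, b = 1379, c = 519, d = 3121.
RR = [a/(a+b)] / [c/(c+d)] = (125/1504) / (519/3640) = 0.08311/0.14258 = 0.58290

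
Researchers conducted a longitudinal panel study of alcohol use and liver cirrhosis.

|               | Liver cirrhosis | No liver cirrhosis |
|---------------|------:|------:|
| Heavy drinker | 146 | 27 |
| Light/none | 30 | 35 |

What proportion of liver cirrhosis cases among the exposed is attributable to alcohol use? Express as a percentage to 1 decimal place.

Cells: a = 146, b = 27, c = 30, d = 35.
Risk in exposed = 146/173 = 0.84393; risk in unexposed = 30/65 = 0.46154.
RR = 0.84393/0.46154 = 1.82852
AR% = (RR − 1)/RR × 100 = (1.82852 − 1)/1.82852 × 100 = 45.3109%

45.3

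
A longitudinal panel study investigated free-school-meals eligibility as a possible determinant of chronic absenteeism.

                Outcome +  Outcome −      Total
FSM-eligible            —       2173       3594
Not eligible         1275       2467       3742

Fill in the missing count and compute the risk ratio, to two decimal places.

The missing cell is in the exposed row: 3594 − 2173 = 1421.
So a = 1421, b = 2173, c = 1275, d = 2467.
RR = [a/(a+b)] / [c/(c+d)] = (1421/3594) / (1275/3742) = 0.39538/0.34073 = 1.16041

1.16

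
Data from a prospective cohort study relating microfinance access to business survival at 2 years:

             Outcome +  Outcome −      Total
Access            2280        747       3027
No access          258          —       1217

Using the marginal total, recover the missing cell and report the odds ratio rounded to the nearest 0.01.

11.35

The missing cell is in the unexposed row: 1217 − 258 = 959.
So a = 2280, b = 747, c = 258, d = 959.
OR = (a·d)/(b·c) = (2280 × 959) / (747 × 258) = 2186520 / 192726 = 11.34523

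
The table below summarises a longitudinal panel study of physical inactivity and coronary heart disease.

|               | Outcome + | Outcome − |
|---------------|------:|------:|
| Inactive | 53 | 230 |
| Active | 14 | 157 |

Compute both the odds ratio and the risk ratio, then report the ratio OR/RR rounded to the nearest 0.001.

1.130

Cells: a = 53, b = 230, c = 14, d = 157.
OR = (53·157)/(230·14) = 8321/3220 = 2.58416
Risk in exposed = 53/283 = 0.18728; risk in unexposed = 14/171 = 0.08187; RR = 2.28748
OR/RR = 2.58416 / 2.28748 = 1.12970
The outcome is not rare, so the OR lies further from 1 than the RR.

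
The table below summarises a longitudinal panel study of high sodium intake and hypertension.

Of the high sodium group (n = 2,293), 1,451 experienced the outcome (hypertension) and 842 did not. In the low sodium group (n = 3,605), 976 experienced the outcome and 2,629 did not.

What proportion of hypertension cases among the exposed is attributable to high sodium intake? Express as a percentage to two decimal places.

From the description: a = 1451, b = 842, c = 976, d = 2629.
Risk in exposed = 1451/2293 = 0.63280; risk in unexposed = 976/3605 = 0.27074.
RR = 0.63280/0.27074 = 2.33732
AR% = (RR − 1)/RR × 100 = (2.33732 − 1)/2.33732 × 100 = 57.2160%

57.22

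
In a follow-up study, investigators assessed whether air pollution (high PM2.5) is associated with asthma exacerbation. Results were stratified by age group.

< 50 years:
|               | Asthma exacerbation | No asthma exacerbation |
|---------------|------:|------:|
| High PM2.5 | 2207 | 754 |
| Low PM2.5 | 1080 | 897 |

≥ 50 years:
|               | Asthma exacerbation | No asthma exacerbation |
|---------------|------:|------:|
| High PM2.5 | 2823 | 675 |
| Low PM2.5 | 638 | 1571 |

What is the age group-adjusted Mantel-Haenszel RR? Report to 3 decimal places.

1.903

RR_MH = Σ(aᵢ·n₀ᵢ/nᵢ) / Σ(cᵢ·n₁ᵢ/nᵢ), with n₁ᵢ = aᵢ+bᵢ (exposed), n₀ᵢ = cᵢ+dᵢ (unexposed), nᵢ = n₁ᵢ+n₀ᵢ.
Stratum 1 (< 50 years): n₁ = 2961, n₀ = 1977, n = 4938; a·n₀/n = 2207·1977/4938 = 883.6045; c·n₁/n = 1080·2961/4938 = 647.6063
Stratum 2 (≥ 50 years): n₁ = 3498, n₀ = 2209, n = 5707; a·n₀/n = 2823·2209/5707 = 1092.6944; c·n₁/n = 638·3498/5707 = 391.0503
RR_MH = (883.6045 + 1092.6944) / (647.6063 + 391.0503) = 1976.2989 / 1038.6566 = 1.90275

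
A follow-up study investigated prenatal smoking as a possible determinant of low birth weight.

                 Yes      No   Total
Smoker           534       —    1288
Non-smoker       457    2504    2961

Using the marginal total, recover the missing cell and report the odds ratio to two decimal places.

The missing cell is in the exposed row: 1288 − 534 = 754.
So a = 534, b = 754, c = 457, d = 2504.
OR = (a·d)/(b·c) = (534 × 2504) / (754 × 457) = 1337136 / 344578 = 3.88050

3.88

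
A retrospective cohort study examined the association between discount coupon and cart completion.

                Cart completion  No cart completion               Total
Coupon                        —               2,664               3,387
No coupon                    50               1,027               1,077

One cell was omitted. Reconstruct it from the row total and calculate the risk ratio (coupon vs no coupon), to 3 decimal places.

4.598

The missing cell is in the exposed row: 3387 − 2664 = 723.
So a = 723, b = 2664, c = 50, d = 1027.
RR = [a/(a+b)] / [c/(c+d)] = (723/3387) / (50/1077) = 0.21346/0.04643 = 4.59800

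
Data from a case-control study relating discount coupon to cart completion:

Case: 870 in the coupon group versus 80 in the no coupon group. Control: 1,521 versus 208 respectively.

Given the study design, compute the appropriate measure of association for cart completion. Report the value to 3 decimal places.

1.487

From the description: a = 870, b = 1521, c = 80, d = 208.
This is a case-control study: participants were sampled on outcome status, so risks in the source population cannot be estimated directly — relative risk is not valid here. The odds ratio is the appropriate measure.
OR = (a·d)/(b·c) = (870 × 208) / (1521 × 80) = 180960 / 121680 = 1.48718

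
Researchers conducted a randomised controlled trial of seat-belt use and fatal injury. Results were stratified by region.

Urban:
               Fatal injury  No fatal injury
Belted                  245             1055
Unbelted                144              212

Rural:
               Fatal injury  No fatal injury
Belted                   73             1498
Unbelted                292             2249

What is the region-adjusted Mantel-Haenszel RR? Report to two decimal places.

RR_MH = Σ(aᵢ·n₀ᵢ/nᵢ) / Σ(cᵢ·n₁ᵢ/nᵢ), with n₁ᵢ = aᵢ+bᵢ (exposed), n₀ᵢ = cᵢ+dᵢ (unexposed), nᵢ = n₁ᵢ+n₀ᵢ.
Stratum 1 (Urban): n₁ = 1300, n₀ = 356, n = 1656; a·n₀/n = 245·356/1656 = 52.6691; c·n₁/n = 144·1300/1656 = 113.0435
Stratum 2 (Rural): n₁ = 1571, n₀ = 2541, n = 4112; a·n₀/n = 73·2541/4112 = 45.1102; c·n₁/n = 292·1571/4112 = 111.5593
RR_MH = (52.6691 + 45.1102) / (113.0435 + 111.5593) = 97.7792 / 224.6028 = 0.43534

0.44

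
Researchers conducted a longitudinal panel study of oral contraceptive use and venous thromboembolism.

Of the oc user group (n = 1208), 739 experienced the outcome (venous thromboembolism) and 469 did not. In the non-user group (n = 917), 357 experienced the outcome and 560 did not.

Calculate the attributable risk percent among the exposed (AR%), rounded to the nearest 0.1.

36.4

From the description: a = 739, b = 469, c = 357, d = 560.
Risk in exposed = 739/1208 = 0.61175; risk in unexposed = 357/917 = 0.38931.
RR = 0.61175/0.38931 = 1.57137
AR% = (RR − 1)/RR × 100 = (1.57137 − 1)/1.57137 × 100 = 36.3613%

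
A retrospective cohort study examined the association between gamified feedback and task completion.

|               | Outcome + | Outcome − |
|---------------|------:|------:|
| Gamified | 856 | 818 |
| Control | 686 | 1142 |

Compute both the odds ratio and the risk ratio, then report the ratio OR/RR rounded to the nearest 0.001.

Cells: a = 856, b = 818, c = 686, d = 1142.
OR = (856·1142)/(818·686) = 977552/561148 = 1.74206
Risk in exposed = 856/1674 = 0.51135; risk in unexposed = 686/1828 = 0.37527; RR = 1.36261
OR/RR = 1.74206 / 1.36261 = 1.27847
The outcome is not rare, so the OR lies further from 1 than the RR.

1.278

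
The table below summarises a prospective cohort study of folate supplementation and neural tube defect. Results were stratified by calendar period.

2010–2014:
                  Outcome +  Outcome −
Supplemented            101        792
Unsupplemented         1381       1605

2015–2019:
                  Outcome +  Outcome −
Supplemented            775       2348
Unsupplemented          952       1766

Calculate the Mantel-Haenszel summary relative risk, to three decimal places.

0.530

RR_MH = Σ(aᵢ·n₀ᵢ/nᵢ) / Σ(cᵢ·n₁ᵢ/nᵢ), with n₁ᵢ = aᵢ+bᵢ (exposed), n₀ᵢ = cᵢ+dᵢ (unexposed), nᵢ = n₁ᵢ+n₀ᵢ.
Stratum 1 (2010–2014): n₁ = 893, n₀ = 2986, n = 3879; a·n₀/n = 101·2986/3879 = 77.7484; c·n₁/n = 1381·893/3879 = 317.9255
Stratum 2 (2015–2019): n₁ = 3123, n₀ = 2718, n = 5841; a·n₀/n = 775·2718/5841 = 360.6317; c·n₁/n = 952·3123/5841 = 509.0046
RR_MH = (77.7484 + 360.6317) / (317.9255 + 509.0046) = 438.3801 / 826.9301 = 0.53013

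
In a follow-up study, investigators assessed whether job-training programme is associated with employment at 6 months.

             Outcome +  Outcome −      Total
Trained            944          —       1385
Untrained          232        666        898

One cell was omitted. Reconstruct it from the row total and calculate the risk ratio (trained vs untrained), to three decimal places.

2.638

The missing cell is in the exposed row: 1385 − 944 = 441.
So a = 944, b = 441, c = 232, d = 666.
RR = [a/(a+b)] / [c/(c+d)] = (944/1385) / (232/898) = 0.68159/0.25835 = 2.63822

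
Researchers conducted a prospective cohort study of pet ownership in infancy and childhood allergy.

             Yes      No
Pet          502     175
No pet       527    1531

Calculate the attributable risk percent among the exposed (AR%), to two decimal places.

65.47

Cells: a = 502, b = 175, c = 527, d = 1531.
Risk in exposed = 502/677 = 0.74151; risk in unexposed = 527/2058 = 0.25607.
RR = 0.74151/0.25607 = 2.89567
AR% = (RR − 1)/RR × 100 = (2.89567 − 1)/2.89567 × 100 = 65.4657%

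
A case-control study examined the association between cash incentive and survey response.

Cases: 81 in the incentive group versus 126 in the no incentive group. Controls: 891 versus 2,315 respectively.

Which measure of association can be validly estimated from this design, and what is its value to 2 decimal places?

1.67

From the description: a = 81, b = 891, c = 126, d = 2315.
This is a case-control study: participants were sampled on outcome status, so risks in the source population cannot be estimated directly — relative risk is not valid here. The odds ratio is the appropriate measure.
OR = (a·d)/(b·c) = (81 × 2315) / (891 × 126) = 187515 / 112266 = 1.67027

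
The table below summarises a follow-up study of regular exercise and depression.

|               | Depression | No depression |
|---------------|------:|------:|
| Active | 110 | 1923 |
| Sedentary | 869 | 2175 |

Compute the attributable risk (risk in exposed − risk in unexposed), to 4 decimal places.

Cells: a = 110, b = 1923, c = 869, d = 2175.
Risk in exposed = 110/2033 = 0.054107; risk in unexposed = 869/3044 = 0.285480.
Risk difference = 0.054107 − 0.285480 = -0.231372

-0.2314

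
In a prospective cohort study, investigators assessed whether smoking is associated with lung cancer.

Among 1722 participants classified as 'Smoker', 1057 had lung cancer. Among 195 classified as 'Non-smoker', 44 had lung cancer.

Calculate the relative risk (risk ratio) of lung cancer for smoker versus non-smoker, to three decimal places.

From the description: a = 1057, b = 665, c = 44, d = 151.
Risk in exposed = 1057/1722 = 0.61382; risk in unexposed = 44/195 = 0.22564.
RR = 0.61382 / 0.22564 = 2.72034
The risk among the exposed is 2.72 times that among the unexposed.

2.720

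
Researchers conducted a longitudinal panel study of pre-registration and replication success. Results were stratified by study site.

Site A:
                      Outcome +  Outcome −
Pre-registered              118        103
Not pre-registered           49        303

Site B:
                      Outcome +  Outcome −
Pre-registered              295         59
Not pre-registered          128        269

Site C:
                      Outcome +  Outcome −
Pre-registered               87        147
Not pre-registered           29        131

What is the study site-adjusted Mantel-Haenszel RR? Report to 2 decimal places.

2.73

RR_MH = Σ(aᵢ·n₀ᵢ/nᵢ) / Σ(cᵢ·n₁ᵢ/nᵢ), with n₁ᵢ = aᵢ+bᵢ (exposed), n₀ᵢ = cᵢ+dᵢ (unexposed), nᵢ = n₁ᵢ+n₀ᵢ.
Stratum 1 (Site A): n₁ = 221, n₀ = 352, n = 573; a·n₀/n = 118·352/573 = 72.4887; c·n₁/n = 49·221/573 = 18.8988
Stratum 2 (Site B): n₁ = 354, n₀ = 397, n = 751; a·n₀/n = 295·397/751 = 155.9454; c·n₁/n = 128·354/751 = 60.3356
Stratum 3 (Site C): n₁ = 234, n₀ = 160, n = 394; a·n₀/n = 87·160/394 = 35.3299; c·n₁/n = 29·234/394 = 17.2234
RR_MH = (72.4887 + 155.9454 + 35.3299) / (18.8988 + 60.3356 + 17.2234) = 263.7640 / 96.4577 = 2.73451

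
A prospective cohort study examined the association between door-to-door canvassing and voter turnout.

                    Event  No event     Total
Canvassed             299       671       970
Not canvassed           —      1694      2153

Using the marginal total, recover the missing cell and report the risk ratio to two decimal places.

1.45

The missing cell is in the unexposed row: 2153 − 1694 = 459.
So a = 299, b = 671, c = 459, d = 1694.
RR = [a/(a+b)] / [c/(c+d)] = (299/970) / (459/2153) = 0.30825/0.21319 = 1.44588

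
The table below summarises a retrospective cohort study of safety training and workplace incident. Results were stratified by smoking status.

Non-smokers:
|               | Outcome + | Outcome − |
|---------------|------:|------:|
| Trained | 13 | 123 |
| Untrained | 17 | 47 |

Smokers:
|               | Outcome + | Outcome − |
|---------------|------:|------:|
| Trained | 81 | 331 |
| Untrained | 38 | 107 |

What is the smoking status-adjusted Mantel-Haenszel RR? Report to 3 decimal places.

RR_MH = Σ(aᵢ·n₀ᵢ/nᵢ) / Σ(cᵢ·n₁ᵢ/nᵢ), with n₁ᵢ = aᵢ+bᵢ (exposed), n₀ᵢ = cᵢ+dᵢ (unexposed), nᵢ = n₁ᵢ+n₀ᵢ.
Stratum 1 (Non-smokers): n₁ = 136, n₀ = 64, n = 200; a·n₀/n = 13·64/200 = 4.1600; c·n₁/n = 17·136/200 = 11.5600
Stratum 2 (Smokers): n₁ = 412, n₀ = 145, n = 557; a·n₀/n = 81·145/557 = 21.0862; c·n₁/n = 38·412/557 = 28.1077
RR_MH = (4.1600 + 21.0862) / (11.5600 + 28.1077) = 25.2462 / 39.6677 = 0.63644

0.636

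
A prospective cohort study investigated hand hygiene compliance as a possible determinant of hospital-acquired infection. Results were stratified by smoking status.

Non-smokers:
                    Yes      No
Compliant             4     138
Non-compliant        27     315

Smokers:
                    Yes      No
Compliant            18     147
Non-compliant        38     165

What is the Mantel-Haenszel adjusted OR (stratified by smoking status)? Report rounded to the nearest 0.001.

OR_MH = Σ(aᵢdᵢ/nᵢ) / Σ(bᵢcᵢ/nᵢ), where nᵢ is the stratum total.
Stratum 1 (Non-smokers): n = 484; a·d/n = 4·315/484 = 2.6033; b·c/n = 138·27/484 = 7.6983
Stratum 2 (Smokers): n = 368; a·d/n = 18·165/368 = 8.0707; b·c/n = 147·38/368 = 15.1793
OR_MH = (2.6033 + 8.0707) / (7.6983 + 15.1793) = 10.6740 / 22.8777 = 0.46657

0.467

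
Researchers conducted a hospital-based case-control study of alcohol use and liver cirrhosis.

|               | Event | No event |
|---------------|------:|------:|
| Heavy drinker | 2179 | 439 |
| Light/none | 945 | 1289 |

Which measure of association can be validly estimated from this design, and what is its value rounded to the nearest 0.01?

6.77

Cells: a = 2179, b = 439, c = 945, d = 1289.
This is a hospital-based case-control study: participants were sampled on outcome status, so risks in the source population cannot be estimated directly — relative risk is not valid here. The odds ratio is the appropriate measure.
OR = (a·d)/(b·c) = (2179 × 1289) / (439 × 945) = 2808731 / 414855 = 6.77039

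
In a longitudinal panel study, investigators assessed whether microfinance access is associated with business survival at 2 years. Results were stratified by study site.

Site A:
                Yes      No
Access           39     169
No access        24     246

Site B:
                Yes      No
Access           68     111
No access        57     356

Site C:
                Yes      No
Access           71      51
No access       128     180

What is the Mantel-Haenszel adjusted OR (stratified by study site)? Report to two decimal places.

OR_MH = Σ(aᵢdᵢ/nᵢ) / Σ(bᵢcᵢ/nᵢ), where nᵢ is the stratum total.
Stratum 1 (Site A): n = 478; a·d/n = 39·246/478 = 20.0711; b·c/n = 169·24/478 = 8.4854
Stratum 2 (Site B): n = 592; a·d/n = 68·356/592 = 40.8919; b·c/n = 111·57/592 = 10.6875
Stratum 3 (Site C): n = 430; a·d/n = 71·180/430 = 29.7209; b·c/n = 51·128/430 = 15.1814
OR_MH = (20.0711 + 40.8919 + 29.7209) / (8.4854 + 10.6875 + 15.1814) = 90.6840 / 34.3543 = 2.63967

2.64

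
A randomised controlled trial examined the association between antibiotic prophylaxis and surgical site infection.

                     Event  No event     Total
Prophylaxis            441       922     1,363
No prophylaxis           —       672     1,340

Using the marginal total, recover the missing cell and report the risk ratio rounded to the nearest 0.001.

0.649

The missing cell is in the unexposed row: 1340 − 672 = 668.
So a = 441, b = 922, c = 668, d = 672.
RR = [a/(a+b)] / [c/(c+d)] = (441/1363) / (668/1340) = 0.32355/0.49851 = 0.64904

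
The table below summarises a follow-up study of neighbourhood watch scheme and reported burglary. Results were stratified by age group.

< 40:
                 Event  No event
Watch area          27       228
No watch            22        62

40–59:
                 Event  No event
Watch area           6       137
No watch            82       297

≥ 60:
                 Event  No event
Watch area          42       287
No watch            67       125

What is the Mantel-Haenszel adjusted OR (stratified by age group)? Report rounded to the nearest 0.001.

OR_MH = Σ(aᵢdᵢ/nᵢ) / Σ(bᵢcᵢ/nᵢ), where nᵢ is the stratum total.
Stratum 1 (< 40): n = 339; a·d/n = 27·62/339 = 4.9381; b·c/n = 228·22/339 = 14.7965
Stratum 2 (40–59): n = 522; a·d/n = 6·297/522 = 3.4138; b·c/n = 137·82/522 = 21.5211
Stratum 3 (≥ 60): n = 521; a·d/n = 42·125/521 = 10.0768; b·c/n = 287·67/521 = 36.9079
OR_MH = (4.9381 + 3.4138 + 10.0768) / (14.7965 + 21.5211 + 36.9079) = 18.4286 / 73.2254 = 0.25167

0.252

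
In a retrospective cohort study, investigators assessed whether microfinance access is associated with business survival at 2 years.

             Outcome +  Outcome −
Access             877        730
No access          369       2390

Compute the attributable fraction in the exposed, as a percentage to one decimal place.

Cells: a = 877, b = 730, c = 369, d = 2390.
Risk in exposed = 877/1607 = 0.54574; risk in unexposed = 369/2759 = 0.13374.
RR = 0.54574/0.13374 = 4.08046
AR% = (RR − 1)/RR × 100 = (4.08046 − 1)/4.08046 × 100 = 75.4930%

75.5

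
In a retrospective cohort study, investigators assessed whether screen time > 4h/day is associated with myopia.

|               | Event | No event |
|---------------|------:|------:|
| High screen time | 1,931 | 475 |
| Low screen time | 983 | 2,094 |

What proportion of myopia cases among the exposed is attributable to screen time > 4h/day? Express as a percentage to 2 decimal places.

60.19

Cells: a = 1931, b = 475, c = 983, d = 2094.
Risk in exposed = 1931/2406 = 0.80258; risk in unexposed = 983/3077 = 0.31947.
RR = 0.80258/0.31947 = 2.51224
AR% = (RR − 1)/RR × 100 = (2.51224 − 1)/2.51224 × 100 = 60.1948%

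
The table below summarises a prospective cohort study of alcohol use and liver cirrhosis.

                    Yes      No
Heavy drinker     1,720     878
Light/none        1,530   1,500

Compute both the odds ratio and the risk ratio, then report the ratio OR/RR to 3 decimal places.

1.465

Cells: a = 1720, b = 878, c = 1530, d = 1500.
OR = (1720·1500)/(878·1530) = 2580000/1343340 = 1.92059
Risk in exposed = 1720/2598 = 0.66205; risk in unexposed = 1530/3030 = 0.50495; RR = 1.31111
OR/RR = 1.92059 / 1.31111 = 1.46485
The outcome is not rare, so the OR lies further from 1 than the RR.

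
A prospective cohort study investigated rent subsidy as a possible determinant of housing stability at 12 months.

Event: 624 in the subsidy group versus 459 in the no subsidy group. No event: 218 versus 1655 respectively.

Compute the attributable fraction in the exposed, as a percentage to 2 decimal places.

70.70

From the description: a = 624, b = 218, c = 459, d = 1655.
Risk in exposed = 624/842 = 0.74109; risk in unexposed = 459/2114 = 0.21712.
RR = 0.74109/0.21712 = 3.41322
AR% = (RR − 1)/RR × 100 = (3.41322 − 1)/3.41322 × 100 = 70.7022%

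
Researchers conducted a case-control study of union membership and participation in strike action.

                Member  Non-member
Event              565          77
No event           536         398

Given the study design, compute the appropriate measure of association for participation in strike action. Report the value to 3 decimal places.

5.448

Reading the table with exposure as columns: a = 565 (Member, case), b = 536 (Member, non-case), c = 77 (Non-member, case), d = 398.
This is a case-control study: participants were sampled on outcome status, so risks in the source population cannot be estimated directly — relative risk is not valid here. The odds ratio is the appropriate measure.
OR = (a·d)/(b·c) = (565 × 398) / (536 × 77) = 224870 / 41272 = 5.44849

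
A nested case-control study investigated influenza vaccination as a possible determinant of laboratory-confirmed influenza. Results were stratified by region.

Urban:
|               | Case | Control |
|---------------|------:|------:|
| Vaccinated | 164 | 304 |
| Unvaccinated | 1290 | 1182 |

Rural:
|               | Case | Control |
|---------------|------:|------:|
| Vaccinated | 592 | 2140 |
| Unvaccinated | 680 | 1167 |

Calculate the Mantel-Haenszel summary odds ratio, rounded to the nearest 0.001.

OR_MH = Σ(aᵢdᵢ/nᵢ) / Σ(bᵢcᵢ/nᵢ), where nᵢ is the stratum total.
Stratum 1 (Urban): n = 2940; a·d/n = 164·1182/2940 = 65.9347; b·c/n = 304·1290/2940 = 133.3878
Stratum 2 (Rural): n = 4579; a·d/n = 592·1167/4579 = 150.8766; b·c/n = 2140·680/4579 = 317.7986
OR_MH = (65.9347 + 150.8766) / (133.3878 + 317.7986) = 216.8113 / 451.1864 = 0.48054

0.481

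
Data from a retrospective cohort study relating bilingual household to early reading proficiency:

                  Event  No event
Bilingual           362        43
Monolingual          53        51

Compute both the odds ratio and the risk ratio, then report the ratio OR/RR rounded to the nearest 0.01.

4.62

Cells: a = 362, b = 43, c = 53, d = 51.
OR = (362·51)/(43·53) = 18462/2279 = 8.10092
Risk in exposed = 362/405 = 0.89383; risk in unexposed = 53/104 = 0.50962; RR = 1.75392
OR/RR = 8.10092 / 1.75392 = 4.61874
The outcome is not rare, so the OR lies further from 1 than the RR.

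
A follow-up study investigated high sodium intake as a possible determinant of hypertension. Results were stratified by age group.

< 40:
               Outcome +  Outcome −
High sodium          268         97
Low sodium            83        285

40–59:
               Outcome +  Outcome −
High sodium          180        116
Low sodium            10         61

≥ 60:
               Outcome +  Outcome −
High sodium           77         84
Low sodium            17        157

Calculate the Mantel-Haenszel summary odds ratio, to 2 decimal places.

OR_MH = Σ(aᵢdᵢ/nᵢ) / Σ(bᵢcᵢ/nᵢ), where nᵢ is the stratum total.
Stratum 1 (< 40): n = 733; a·d/n = 268·285/733 = 104.2019; b·c/n = 97·83/733 = 10.9836
Stratum 2 (40–59): n = 367; a·d/n = 180·61/367 = 29.9183; b·c/n = 116·10/367 = 3.1608
Stratum 3 (≥ 60): n = 335; a·d/n = 77·157/335 = 36.0866; b·c/n = 84·17/335 = 4.2627
OR_MH = (104.2019 + 29.9183 + 36.0866) / (10.9836 + 3.1608 + 4.2627) = 170.2067 / 18.4071 = 9.24681

9.25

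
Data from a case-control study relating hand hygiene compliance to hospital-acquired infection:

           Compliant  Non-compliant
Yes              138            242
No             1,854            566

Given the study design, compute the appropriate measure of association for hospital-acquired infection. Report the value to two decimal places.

0.17

Reading the table with exposure as columns: a = 138 (Compliant, case), b = 1854 (Compliant, non-case), c = 242 (Non-compliant, case), d = 566.
This is a case-control study: participants were sampled on outcome status, so risks in the source population cannot be estimated directly — relative risk is not valid here. The odds ratio is the appropriate measure.
OR = (a·d)/(b·c) = (138 × 566) / (1854 × 242) = 78108 / 448668 = 0.17409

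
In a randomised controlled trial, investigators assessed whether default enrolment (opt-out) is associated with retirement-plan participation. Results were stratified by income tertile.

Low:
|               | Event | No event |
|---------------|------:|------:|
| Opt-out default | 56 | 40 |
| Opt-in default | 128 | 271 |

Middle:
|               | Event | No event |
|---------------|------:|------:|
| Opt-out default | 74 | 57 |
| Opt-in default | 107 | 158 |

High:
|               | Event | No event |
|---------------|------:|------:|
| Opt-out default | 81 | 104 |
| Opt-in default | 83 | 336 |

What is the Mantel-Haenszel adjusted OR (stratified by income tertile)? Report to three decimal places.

2.629

OR_MH = Σ(aᵢdᵢ/nᵢ) / Σ(bᵢcᵢ/nᵢ), where nᵢ is the stratum total.
Stratum 1 (Low): n = 495; a·d/n = 56·271/495 = 30.6586; b·c/n = 40·128/495 = 10.3434
Stratum 2 (Middle): n = 396; a·d/n = 74·158/396 = 29.5253; b·c/n = 57·107/396 = 15.4015
Stratum 3 (High): n = 604; a·d/n = 81·336/604 = 45.0596; b·c/n = 104·83/604 = 14.2914
OR_MH = (30.6586 + 29.5253 + 45.0596) / (10.3434 + 15.4015 + 14.2914) = 105.2434 / 40.0363 = 2.62870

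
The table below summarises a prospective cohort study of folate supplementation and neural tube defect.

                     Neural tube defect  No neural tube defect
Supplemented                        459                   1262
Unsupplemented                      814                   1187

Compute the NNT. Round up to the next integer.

Risk in treated group = 459/1721 = 0.26671; risk in control = 814/2001 = 0.40680.
Absolute risk reduction = 0.40680 − 0.26671 = 0.14009
NNT = 1 / ARR = 1 / 0.14009 = 7.138 → round up → 8

8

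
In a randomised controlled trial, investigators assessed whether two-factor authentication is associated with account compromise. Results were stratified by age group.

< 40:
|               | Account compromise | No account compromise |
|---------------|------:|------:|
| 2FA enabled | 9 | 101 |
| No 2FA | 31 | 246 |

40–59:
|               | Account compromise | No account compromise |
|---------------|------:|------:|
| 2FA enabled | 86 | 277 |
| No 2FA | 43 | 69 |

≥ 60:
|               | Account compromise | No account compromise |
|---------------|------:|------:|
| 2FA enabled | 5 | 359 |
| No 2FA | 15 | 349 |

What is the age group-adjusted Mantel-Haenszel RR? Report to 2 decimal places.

RR_MH = Σ(aᵢ·n₀ᵢ/nᵢ) / Σ(cᵢ·n₁ᵢ/nᵢ), with n₁ᵢ = aᵢ+bᵢ (exposed), n₀ᵢ = cᵢ+dᵢ (unexposed), nᵢ = n₁ᵢ+n₀ᵢ.
Stratum 1 (< 40): n₁ = 110, n₀ = 277, n = 387; a·n₀/n = 9·277/387 = 6.4419; c·n₁/n = 31·110/387 = 8.8114
Stratum 2 (40–59): n₁ = 363, n₀ = 112, n = 475; a·n₀/n = 86·112/475 = 20.2779; c·n₁/n = 43·363/475 = 32.8611
Stratum 3 (≥ 60): n₁ = 364, n₀ = 364, n = 728; a·n₀/n = 5·364/728 = 2.5000; c·n₁/n = 15·364/728 = 7.5000
RR_MH = (6.4419 + 20.2779 + 2.5000) / (8.8114 + 32.8611 + 7.5000) = 29.2198 / 49.1724 = 0.59423

0.59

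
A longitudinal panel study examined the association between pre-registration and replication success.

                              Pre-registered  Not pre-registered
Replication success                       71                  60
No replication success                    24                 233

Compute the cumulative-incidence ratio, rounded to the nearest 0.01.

Reading the table with exposure as columns: a = 71 (Pre-registered, case), b = 24 (Pre-registered, non-case), c = 60 (Not pre-registered, case), d = 233.
Risk in exposed = 71/95 = 0.74737; risk in unexposed = 60/293 = 0.20478.
RR = 0.74737 / 0.20478 = 3.64965
The risk among the exposed is 3.65 times that among the unexposed.

3.65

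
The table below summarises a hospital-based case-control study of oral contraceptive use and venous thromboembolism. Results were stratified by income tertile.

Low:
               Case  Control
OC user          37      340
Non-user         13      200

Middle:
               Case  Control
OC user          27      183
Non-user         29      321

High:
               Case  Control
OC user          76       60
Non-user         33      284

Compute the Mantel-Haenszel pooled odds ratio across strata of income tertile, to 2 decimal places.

3.55

OR_MH = Σ(aᵢdᵢ/nᵢ) / Σ(bᵢcᵢ/nᵢ), where nᵢ is the stratum total.
Stratum 1 (Low): n = 590; a·d/n = 37·200/590 = 12.5424; b·c/n = 340·13/590 = 7.4915
Stratum 2 (Middle): n = 560; a·d/n = 27·321/560 = 15.4768; b·c/n = 183·29/560 = 9.4768
Stratum 3 (High): n = 453; a·d/n = 76·284/453 = 47.6468; b·c/n = 60·33/453 = 4.3709
OR_MH = (12.5424 + 15.4768 + 47.6468) / (7.4915 + 9.4768 + 4.3709) = 75.6660 / 21.3392 = 3.54587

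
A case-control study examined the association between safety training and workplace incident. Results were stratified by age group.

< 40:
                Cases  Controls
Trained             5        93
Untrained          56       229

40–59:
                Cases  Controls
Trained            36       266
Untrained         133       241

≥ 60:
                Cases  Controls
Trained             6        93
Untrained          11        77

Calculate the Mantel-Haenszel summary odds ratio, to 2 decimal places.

0.26

OR_MH = Σ(aᵢdᵢ/nᵢ) / Σ(bᵢcᵢ/nᵢ), where nᵢ is the stratum total.
Stratum 1 (< 40): n = 383; a·d/n = 5·229/383 = 2.9896; b·c/n = 93·56/383 = 13.5979
Stratum 2 (40–59): n = 676; a·d/n = 36·241/676 = 12.8343; b·c/n = 266·133/676 = 52.3343
Stratum 3 (≥ 60): n = 187; a·d/n = 6·77/187 = 2.4706; b·c/n = 93·11/187 = 5.4706
OR_MH = (2.9896 + 12.8343 + 2.4706) / (13.5979 + 52.3343 + 5.4706) = 18.2945 / 71.4028 = 0.25621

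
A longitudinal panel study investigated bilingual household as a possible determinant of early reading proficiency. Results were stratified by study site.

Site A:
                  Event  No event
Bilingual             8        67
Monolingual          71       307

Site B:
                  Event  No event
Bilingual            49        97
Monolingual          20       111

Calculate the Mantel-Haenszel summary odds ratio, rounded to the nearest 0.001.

1.431

OR_MH = Σ(aᵢdᵢ/nᵢ) / Σ(bᵢcᵢ/nᵢ), where nᵢ is the stratum total.
Stratum 1 (Site A): n = 453; a·d/n = 8·307/453 = 5.4216; b·c/n = 67·71/453 = 10.5011
Stratum 2 (Site B): n = 277; a·d/n = 49·111/277 = 19.6354; b·c/n = 97·20/277 = 7.0036
OR_MH = (5.4216 + 19.6354) / (10.5011 + 7.0036) = 25.0570 / 17.5047 = 1.43144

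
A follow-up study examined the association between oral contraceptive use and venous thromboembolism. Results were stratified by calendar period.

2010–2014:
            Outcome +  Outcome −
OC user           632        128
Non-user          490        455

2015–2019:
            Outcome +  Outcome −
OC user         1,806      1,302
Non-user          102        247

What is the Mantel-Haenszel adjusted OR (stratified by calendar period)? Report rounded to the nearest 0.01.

OR_MH = Σ(aᵢdᵢ/nᵢ) / Σ(bᵢcᵢ/nᵢ), where nᵢ is the stratum total.
Stratum 1 (2010–2014): n = 1705; a·d/n = 632·455/1705 = 168.6569; b·c/n = 128·490/1705 = 36.7859
Stratum 2 (2015–2019): n = 3457; a·d/n = 1806·247/3457 = 129.0373; b·c/n = 1302·102/3457 = 38.4160
OR_MH = (168.6569 + 129.0373) / (36.7859 + 38.4160) = 297.6942 / 75.2019 = 3.95860

3.96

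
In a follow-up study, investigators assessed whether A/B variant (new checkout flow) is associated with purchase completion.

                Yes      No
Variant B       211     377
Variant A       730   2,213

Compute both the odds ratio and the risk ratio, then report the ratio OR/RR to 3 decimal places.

1.173

Cells: a = 211, b = 377, c = 730, d = 2213.
OR = (211·2213)/(377·730) = 466943/275210 = 1.69668
Risk in exposed = 211/588 = 0.35884; risk in unexposed = 730/2943 = 0.24805; RR = 1.44668
OR/RR = 1.69668 / 1.44668 = 1.17281
The outcome is not rare, so the OR lies further from 1 than the RR.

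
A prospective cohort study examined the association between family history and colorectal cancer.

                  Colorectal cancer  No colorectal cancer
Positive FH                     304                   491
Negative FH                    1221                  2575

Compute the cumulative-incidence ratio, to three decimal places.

Cells: a = 304, b = 491, c = 1221, d = 2575.
Risk in exposed = 304/795 = 0.38239; risk in unexposed = 1221/3796 = 0.32165.
RR = 0.38239 / 0.32165 = 1.18882
The risk among the exposed is 1.19 times that among the unexposed.

1.189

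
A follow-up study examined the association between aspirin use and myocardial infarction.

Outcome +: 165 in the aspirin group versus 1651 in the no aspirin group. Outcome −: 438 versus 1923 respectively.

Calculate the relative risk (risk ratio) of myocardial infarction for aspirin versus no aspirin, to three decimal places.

0.592

From the description: a = 165, b = 438, c = 1651, d = 1923.
Risk in exposed = 165/603 = 0.27363; risk in unexposed = 1651/3574 = 0.46195.
RR = 0.27363 / 0.46195 = 0.59234
The risk is 41% lower among the exposed than among the unexposed.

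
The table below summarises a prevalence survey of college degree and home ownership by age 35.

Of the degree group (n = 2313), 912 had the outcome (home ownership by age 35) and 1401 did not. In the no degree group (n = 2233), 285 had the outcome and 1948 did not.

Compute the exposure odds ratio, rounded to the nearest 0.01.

From the description: a = 912, b = 1401, c = 285, d = 1948.
OR = (a·d)/(b·c) = (912 × 1948) / (1401 × 285) = 1776576 / 399285 = 4.44939
The odds of home ownership by age 35 are about 4.45 times as high in the degree group.

4.45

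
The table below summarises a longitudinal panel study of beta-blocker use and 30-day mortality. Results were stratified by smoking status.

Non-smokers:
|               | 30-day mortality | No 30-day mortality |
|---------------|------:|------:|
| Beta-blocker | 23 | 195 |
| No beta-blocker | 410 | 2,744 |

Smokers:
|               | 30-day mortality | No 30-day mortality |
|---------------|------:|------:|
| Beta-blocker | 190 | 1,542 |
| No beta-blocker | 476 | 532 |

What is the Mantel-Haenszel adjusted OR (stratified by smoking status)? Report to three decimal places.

OR_MH = Σ(aᵢdᵢ/nᵢ) / Σ(bᵢcᵢ/nᵢ), where nᵢ is the stratum total.
Stratum 1 (Non-smokers): n = 3372; a·d/n = 23·2744/3372 = 18.7165; b·c/n = 195·410/3372 = 23.7100
Stratum 2 (Smokers): n = 2740; a·d/n = 190·532/2740 = 36.8905; b·c/n = 1542·476/2740 = 267.8803
OR_MH = (18.7165 + 36.8905) / (23.7100 + 267.8803) = 55.6070 / 291.5903 = 0.19070

0.191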